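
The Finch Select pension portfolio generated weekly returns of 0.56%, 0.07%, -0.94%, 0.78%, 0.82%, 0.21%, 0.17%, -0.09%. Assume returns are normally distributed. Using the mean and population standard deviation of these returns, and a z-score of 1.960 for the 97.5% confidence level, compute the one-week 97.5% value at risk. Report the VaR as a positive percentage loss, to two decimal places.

μ = (0.56 + 0.07 − 0.94 + 0.78 + 0.82 + 0.21 + 0.17 − 0.09) / 8 = 1.580 / 8 = 0.1975%
Population σ = √[Σ(r − μ)² / 8] = √[2.2520 / 8] = √0.2815 = 0.5306%
VaR = −(μ − z·σ) = −(0.1975 − 1.960 × 0.5306) = −(-0.8425) = 0.8425%

0.84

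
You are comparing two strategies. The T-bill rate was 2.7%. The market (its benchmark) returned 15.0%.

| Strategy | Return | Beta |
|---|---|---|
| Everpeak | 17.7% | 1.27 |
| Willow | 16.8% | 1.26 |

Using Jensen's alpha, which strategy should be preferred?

Everpeak

Everpeak: α = 17.7% − [2.7% + 1.27 × (15.0% − 2.7%)] = -0.621
Willow: α = 16.8% − [2.7% + 1.26 × (15.0% − 2.7%)] = -1.398
Highest: Everpeak (-0.621).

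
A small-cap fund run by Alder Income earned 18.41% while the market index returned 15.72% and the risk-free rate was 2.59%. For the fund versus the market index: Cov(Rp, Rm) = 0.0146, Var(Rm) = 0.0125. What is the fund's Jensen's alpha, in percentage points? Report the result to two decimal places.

β = Cov / Var = 0.0146 / 0.0125 = 1.1680
E[R] = Rf + β(Rm − Rf) = 2.59% + 1.1680 × (15.72% − 2.59%) = 17.9258%
α = Rp − E[R] = 18.41% − 17.9258% = 0.4842

0.48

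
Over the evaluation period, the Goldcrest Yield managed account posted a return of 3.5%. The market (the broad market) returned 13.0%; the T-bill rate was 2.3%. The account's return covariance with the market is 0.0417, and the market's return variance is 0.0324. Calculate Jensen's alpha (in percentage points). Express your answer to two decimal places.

β = Cov / Var = 0.0417 / 0.0324 = 1.2870
E[R] = Rf + β(Rm − Rf) = 2.3% + 1.2870 × (13.0% − 2.3%) = 16.0709%
α = Rp − E[R] = 3.5% − 16.0709% = -12.5709

-12.57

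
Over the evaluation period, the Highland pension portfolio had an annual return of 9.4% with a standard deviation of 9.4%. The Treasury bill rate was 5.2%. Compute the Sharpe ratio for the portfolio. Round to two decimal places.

0.45

Sharpe = (Rp − Rf) / σp = (9.4% − 5.2%) / 9.4% = 4.20% / 9.4% = 0.4468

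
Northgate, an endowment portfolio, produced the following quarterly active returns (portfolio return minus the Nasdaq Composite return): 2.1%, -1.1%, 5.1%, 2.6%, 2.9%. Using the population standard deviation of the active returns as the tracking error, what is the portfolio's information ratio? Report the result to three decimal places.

1.163

Mean return r̄ = 11.60 / 5 = 2.3200%
Population std dev = √[19.8880 / 5] = 1.9944%
IR = r̄ / tracking error = 2.3200 / 1.9944 = 1.1633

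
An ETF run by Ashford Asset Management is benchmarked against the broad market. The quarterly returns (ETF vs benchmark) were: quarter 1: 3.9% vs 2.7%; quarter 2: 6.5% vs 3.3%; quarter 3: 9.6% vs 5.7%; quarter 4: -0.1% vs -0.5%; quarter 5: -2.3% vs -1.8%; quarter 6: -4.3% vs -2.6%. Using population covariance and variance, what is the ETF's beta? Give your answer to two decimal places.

1.63

r̄p = 2.2167%,  r̄m = 1.1333%
Cov = Σ(rp − r̄p)(rm − r̄m) / 6 = 14.4994
Var(rm) = Σ(rm − r̄m)² / 6 = 8.8689
β = Cov / Var = 14.4994 / 8.8689 = 1.6349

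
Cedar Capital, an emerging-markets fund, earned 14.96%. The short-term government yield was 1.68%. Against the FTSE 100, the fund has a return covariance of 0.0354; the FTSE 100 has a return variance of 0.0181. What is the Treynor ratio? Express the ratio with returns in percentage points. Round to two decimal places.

β = Cov / Var = 0.0354 / 0.0181 = 1.9558
Treynor = (Rp − Rf) / β = (14.96% − 1.68%) / 1.9558 = 13.28 / 1.9558 = 6.7901

6.79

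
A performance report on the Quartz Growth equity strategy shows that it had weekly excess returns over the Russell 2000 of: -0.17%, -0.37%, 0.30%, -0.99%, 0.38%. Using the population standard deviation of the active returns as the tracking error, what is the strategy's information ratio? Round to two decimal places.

Mean return μ = -0.850 / 5 = -0.1700%
Σ(r − μ)² = (-0.17 − (-0.1700))² + (-0.37 − (-0.1700))² + (0.3 − (-0.1700))² + … = 1.2358
σ = √[1.2358 / 5] = 0.4972%
IR = μ / tracking error = -0.1700 / 0.4972 = -0.3419

-0.34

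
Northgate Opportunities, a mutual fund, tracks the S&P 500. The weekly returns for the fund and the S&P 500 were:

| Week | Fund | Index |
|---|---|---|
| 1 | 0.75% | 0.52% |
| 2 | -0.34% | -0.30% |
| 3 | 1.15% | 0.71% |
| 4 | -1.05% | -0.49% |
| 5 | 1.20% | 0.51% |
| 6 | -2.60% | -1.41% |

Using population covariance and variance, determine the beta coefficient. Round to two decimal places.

r̄p = -0.1483%,  r̄m = -0.0767%
Cov = Σ(rp − r̄p)(rm − r̄m) / 6 = 1.0055
Var(rm) = Σ(rm − r̄m)² / 6 = 0.5529
β = Cov / Var = 1.0055 / 0.5529 = 1.8186

1.82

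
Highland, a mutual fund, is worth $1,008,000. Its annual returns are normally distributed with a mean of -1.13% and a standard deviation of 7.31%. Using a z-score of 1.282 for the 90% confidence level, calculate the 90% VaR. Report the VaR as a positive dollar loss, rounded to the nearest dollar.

Return at the 90% tail: μ − z·σ = -1.13% − 1.282 × 7.31% = -1.13 − 9.37142 = -10.50142%
VaR = −(-10.50142%) × $1,008,000 = 10.50142% × $1,008,000 = $105,854

$105,854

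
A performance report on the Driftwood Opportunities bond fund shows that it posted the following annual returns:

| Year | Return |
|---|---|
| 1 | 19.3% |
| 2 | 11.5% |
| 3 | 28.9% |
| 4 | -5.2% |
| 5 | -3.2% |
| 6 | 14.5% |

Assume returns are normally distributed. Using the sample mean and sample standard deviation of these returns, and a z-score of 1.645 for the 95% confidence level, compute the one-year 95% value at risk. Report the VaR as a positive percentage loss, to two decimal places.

r̄ = (19.3 + 11.5 + 28.9 − 5.2 − 3.2 + 14.5) / 6 = 65.80 / 6 = 10.9667%
Sample std dev = √[865.8733 / 5] = 13.1596%
VaR = −(r̄ − z·σ) = −(10.9667 − 1.645 × 13.1596) = −(-10.6808) = 10.6808%

10.68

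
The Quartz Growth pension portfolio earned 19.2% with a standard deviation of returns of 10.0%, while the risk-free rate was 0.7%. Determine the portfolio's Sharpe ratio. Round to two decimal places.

Sharpe = (Rp − Rf) / σp = (19.2% − 0.7%) / 10.0% = 18.50% / 10.0% = 1.8500

1.85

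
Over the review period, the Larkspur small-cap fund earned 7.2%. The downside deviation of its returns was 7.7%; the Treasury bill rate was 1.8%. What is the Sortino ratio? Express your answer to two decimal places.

Sortino = (Rp − Rf) / σd = (7.2% − 1.8%) / 7.7% = 5.40% / 7.7% = 0.7013

0.70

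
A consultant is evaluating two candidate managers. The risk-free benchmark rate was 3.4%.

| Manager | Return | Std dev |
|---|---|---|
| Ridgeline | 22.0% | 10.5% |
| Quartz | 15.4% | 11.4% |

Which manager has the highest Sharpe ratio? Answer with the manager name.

Ridgeline: Sharpe ratio = (22.0% − 3.4%) / 10.5% = 1.771
Quartz: Sharpe ratio = (15.4% − 3.4%) / 11.4% = 1.053
Highest: Ridgeline (1.771).

Ridgeline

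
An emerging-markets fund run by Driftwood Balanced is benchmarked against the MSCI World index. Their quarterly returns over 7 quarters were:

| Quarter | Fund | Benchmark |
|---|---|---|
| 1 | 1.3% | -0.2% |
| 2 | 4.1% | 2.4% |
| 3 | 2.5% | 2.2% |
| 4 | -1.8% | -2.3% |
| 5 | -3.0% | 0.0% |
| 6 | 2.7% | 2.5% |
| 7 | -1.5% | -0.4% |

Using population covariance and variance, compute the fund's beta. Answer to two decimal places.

1.21

r̄p = 0.6143%,  r̄m = 0.6000%
Cov = Σ(rp − r̄p)(rm − r̄m) / 7 = 3.4271
Var(rm) = Σ(rm − r̄m)² / 7 = 2.8314
β = Cov / Var = 3.4271 / 2.8314 = 1.2104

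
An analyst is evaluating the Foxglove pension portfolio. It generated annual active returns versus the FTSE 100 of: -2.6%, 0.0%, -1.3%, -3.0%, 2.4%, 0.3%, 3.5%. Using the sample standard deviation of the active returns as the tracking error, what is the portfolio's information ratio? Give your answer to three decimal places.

-0.041

r̄ = (-2.6 + 0 − 1.3 − 3 + 2.4 + 0.3 + 3.5) / 7 = -0.70 / 7 = -0.1000%
Sample σ = √[Σ(r − r̄)² / 6] = √[35.4800 / 6] = √5.9133 = 2.4317%
IR = r̄ / tracking error = -0.1000 / 2.4317 = -0.0411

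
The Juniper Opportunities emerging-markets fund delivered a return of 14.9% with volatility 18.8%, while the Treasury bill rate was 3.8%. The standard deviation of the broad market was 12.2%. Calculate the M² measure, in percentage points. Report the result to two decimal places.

11.00

Sharpe = (Rp − Rf) / σp = (14.9% − 3.8%) / 18.8% = 0.5904
M² = Rf + Sharpe × σm = 3.8% + 0.5904 × 12.2% = 11.0029%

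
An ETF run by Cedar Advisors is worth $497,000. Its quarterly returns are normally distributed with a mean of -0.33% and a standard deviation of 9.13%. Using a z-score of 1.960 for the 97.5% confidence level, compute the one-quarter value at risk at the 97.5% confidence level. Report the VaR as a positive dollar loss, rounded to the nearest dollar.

Return at the 97.5% tail: μ − z·σ = -0.33% − 1.960 × 9.13% = -0.33 − 17.8948 = -18.2248%
VaR = −(-18.2248%) × $497,000 = 18.2248% × $497,000 = $90,577

$90,577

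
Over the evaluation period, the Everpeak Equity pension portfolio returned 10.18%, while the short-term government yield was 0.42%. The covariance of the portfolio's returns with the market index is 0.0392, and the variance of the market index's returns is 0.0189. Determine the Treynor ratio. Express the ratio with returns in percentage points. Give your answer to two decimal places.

β = Cov / Var = 0.0392 / 0.0189 = 2.0741
Treynor = (Rp − Rf) / β = (10.18% − 0.42%) / 2.0741 = 9.76 / 2.0741 = 4.7057

4.71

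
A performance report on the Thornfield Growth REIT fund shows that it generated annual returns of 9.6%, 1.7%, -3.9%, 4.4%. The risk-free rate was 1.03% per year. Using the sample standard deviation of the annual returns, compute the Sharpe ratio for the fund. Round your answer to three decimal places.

Mean return r̄ = 11.80 / 4 = 2.9500%
Sample std dev = √[94.8100 / 3] = 5.6217%
Sharpe = (r̄ − rf) / σ = (2.9500 − 1.03) / 5.6217 = 1.9200 / 5.6217 = 0.3415

0.342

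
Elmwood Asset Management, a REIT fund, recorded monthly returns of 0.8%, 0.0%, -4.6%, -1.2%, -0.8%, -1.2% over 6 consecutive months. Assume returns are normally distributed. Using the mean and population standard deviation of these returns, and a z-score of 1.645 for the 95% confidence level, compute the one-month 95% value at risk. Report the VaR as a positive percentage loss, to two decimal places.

3.95

Mean return r̄ = -7.00 / 6 = -1.1667%
Σ(r − r̄)² = 17.1533; population σ = √(17.1533/6) = 1.6908%
VaR = −(r̄ − z·σ) = −(-1.1667 − 1.645 × 1.6908) = −(-3.9481) = 3.9481%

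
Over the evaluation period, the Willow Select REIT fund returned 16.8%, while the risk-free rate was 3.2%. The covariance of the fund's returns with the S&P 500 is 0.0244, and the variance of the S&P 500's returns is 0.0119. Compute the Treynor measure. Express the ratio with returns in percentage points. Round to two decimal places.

6.63

β = Cov / Var = 0.0244 / 0.0119 = 2.0504
Treynor = (Rp − Rf) / β = (16.8% − 3.2%) / 2.0504 = 13.60 / 2.0504 = 6.6329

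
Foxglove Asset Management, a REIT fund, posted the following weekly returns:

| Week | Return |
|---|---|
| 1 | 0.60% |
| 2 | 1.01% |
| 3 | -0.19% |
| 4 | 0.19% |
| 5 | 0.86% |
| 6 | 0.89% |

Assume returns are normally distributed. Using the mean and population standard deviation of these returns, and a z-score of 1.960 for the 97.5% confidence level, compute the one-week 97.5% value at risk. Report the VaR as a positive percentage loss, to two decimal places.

μ = (0.6 + 1.01 − 0.19 + 0.19 + 0.86 + 0.89) / 6 = 0.5600%
Σ(r − μ)² = (0.6 − 0.5600)² + (1.01 − 0.5600)² + … = 1.1024
population σ = √(1.1024 / 6) = √0.1837 = 0.4286%
VaR = −(μ − z·σ) = −(0.5600 − 1.960 × 0.4286) = −(-0.2801) = 0.2801%

0.28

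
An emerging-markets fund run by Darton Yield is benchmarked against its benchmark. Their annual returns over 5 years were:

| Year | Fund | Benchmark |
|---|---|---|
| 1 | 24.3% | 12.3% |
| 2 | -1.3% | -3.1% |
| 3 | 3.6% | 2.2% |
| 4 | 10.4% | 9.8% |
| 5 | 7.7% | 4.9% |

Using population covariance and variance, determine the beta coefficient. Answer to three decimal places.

r̄p = 8.9400%,  r̄m = 5.2200%
Cov = Σ(rp − r̄p)(rm − r̄m) / 5 = 43.4312
Var(rm) = Σ(rm − r̄m)² / 5 = 29.9096
β = Cov / Var = 43.4312 / 29.9096 = 1.4521

1.452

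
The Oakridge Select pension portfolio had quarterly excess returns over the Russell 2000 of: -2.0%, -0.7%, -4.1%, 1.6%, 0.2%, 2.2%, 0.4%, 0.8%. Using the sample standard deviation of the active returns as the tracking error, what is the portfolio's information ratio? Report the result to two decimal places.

Mean return r̄ = -1.60 / 8 = -0.2000%
Sample σ = √[Σ(r − r̄)² / 7] = √[29.2200 / 7] = √4.1743 = 2.0431%
IR = r̄ / tracking error = -0.2000 / 2.0431 = -0.0979

-0.10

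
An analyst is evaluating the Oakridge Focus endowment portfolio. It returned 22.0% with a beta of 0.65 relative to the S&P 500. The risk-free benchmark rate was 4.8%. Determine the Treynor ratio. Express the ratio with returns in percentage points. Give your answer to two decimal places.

Treynor = (Rp − Rf) / β = (22.0% − 4.8%) / 0.65 = 17.20 / 0.65 = 26.4615

26.46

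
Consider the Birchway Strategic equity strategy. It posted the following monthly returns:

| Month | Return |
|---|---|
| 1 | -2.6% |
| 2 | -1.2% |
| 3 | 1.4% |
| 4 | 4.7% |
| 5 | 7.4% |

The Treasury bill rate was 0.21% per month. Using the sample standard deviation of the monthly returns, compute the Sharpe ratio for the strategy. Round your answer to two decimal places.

Mean return r̄ = 9.70 / 5 = 1.9400%
Σ(r − r̄)² = (-2.6 − 1.9400)² + (-1.2 − 1.9400)² + … = 68.1920
sample σ = √(68.1920 / 4) = √17.0480 = 4.1289%
Sharpe = (r̄ − rf) / σ = (1.9400 − 0.21) / 4.1289 = 1.7300 / 4.1289 = 0.4190

0.42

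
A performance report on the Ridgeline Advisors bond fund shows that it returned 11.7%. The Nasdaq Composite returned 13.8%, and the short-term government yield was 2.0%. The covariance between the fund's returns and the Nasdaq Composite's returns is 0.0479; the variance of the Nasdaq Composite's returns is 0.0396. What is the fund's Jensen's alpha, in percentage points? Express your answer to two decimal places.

β = Cov / Var = 0.0479 / 0.0396 = 1.2096
E[R] = Rf + β(Rm − Rf) = 2.0% + 1.2096 × (13.8% − 2.0%) = 16.2733%
α = Rp − E[R] = 11.7% − 16.2733% = -4.5733

-4.57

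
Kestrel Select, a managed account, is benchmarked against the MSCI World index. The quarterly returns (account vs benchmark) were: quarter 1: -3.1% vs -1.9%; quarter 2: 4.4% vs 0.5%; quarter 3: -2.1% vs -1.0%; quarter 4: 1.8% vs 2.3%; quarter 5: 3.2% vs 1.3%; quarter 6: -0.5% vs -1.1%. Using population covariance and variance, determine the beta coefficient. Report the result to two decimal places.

1.45

r̄p = 0.6167%,  r̄m = 0.0167%
Cov = Σ(rp − r̄p)(rm − r̄m) / 6 = 3.1631
Var(rm) = Σ(rm − r̄m)² / 6 = 2.1747
β = Cov / Var = 3.1631 / 2.1747 = 1.4545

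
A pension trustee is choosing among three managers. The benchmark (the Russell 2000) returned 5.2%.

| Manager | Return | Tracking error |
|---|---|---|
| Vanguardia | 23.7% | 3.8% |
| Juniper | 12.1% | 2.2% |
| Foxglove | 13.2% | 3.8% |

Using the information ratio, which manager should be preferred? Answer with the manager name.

Vanguardia: IR = (23.7% − 5.2%) / 3.8% = 4.868
Juniper: IR = (12.1% − 5.2%) / 2.2% = 3.136
Foxglove: IR = (13.2% − 5.2%) / 3.8% = 2.105
Highest: Vanguardia (4.868).

Vanguardia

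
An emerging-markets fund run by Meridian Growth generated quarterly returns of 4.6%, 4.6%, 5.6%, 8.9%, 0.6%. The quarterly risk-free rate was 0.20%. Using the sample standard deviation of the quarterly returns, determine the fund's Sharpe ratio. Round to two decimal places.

Mean return r̄ = 24.30 / 5 = 4.8600%
Sample σ = √[Σ(r − r̄)² / 4] = √[35.1520 / 4] = √8.7880 = 2.9645%
Sharpe = (r̄ − rf) / σ = (4.8600 − 0.2) / 2.9645 = 4.6600 / 2.9645 = 1.5719

1.57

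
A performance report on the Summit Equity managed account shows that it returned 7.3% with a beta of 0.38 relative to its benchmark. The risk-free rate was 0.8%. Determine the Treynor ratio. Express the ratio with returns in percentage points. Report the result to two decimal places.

17.11

Treynor = (Rp − Rf) / β = (7.3% − 0.8%) / 0.38 = 6.50 / 0.38 = 17.1053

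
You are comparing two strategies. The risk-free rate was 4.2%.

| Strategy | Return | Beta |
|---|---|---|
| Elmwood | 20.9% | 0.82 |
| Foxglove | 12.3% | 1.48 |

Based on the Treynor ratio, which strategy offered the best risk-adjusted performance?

Elmwood: Treynor = (20.9% − 4.2%) / 0.82 = 20.366
Foxglove: Treynor = (12.3% − 4.2%) / 1.48 = 5.473
Highest: Elmwood (20.366).

Elmwood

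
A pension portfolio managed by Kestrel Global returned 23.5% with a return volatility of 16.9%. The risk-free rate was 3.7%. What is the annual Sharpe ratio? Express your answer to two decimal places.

Sharpe = (Rp − Rf) / σp = (23.5% − 3.7%) / 16.9% = 19.80% / 16.9% = 1.1716

1.17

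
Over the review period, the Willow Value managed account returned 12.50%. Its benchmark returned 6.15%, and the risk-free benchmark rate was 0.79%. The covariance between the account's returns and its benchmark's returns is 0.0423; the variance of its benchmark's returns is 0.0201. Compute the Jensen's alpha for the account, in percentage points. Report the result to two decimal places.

β = Cov / Var = 0.0423 / 0.0201 = 2.1045
E[R] = Rf + β(Rm − Rf) = 0.79% + 2.1045 × (6.15% − 0.79%) = 12.0701%
α = Rp − E[R] = 12.50% − 12.0701% = 0.4299

0.43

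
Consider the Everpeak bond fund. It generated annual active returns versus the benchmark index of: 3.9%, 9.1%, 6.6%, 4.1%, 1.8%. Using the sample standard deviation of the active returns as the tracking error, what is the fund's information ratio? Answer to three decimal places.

r̄ = (3.9 + 9.1 + 6.6 + 4.1 + 1.8) / 5 = 5.1000%
Sample σ = √[Σ(r − r̄)² / 4] = √[31.5800 / 4] = √7.8950 = 2.8098%
IR = r̄ / tracking error = 5.1000 / 2.8098 = 1.8151

1.815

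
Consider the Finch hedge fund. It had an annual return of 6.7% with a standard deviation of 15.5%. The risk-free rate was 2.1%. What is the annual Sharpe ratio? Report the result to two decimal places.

0.30

Sharpe = (Rp − Rf) / σp = (6.7% − 2.1%) / 15.5% = 4.60% / 15.5% = 0.2968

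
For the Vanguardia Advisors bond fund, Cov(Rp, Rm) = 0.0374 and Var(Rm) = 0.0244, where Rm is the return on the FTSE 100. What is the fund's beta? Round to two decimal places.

1.53

β = Cov(Rp, Rm) / Var(Rm) = 0.0374 / 0.0244 = 1.5328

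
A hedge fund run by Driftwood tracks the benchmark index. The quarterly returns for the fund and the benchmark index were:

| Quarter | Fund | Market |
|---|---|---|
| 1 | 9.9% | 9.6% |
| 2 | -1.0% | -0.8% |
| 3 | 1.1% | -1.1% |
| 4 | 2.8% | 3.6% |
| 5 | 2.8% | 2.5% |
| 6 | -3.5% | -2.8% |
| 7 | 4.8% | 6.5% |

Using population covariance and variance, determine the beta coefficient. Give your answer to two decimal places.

0.92

r̄p = 2.4143%,  r̄m = 2.5000%
Cov = Σ(rp − r̄p)(rm − r̄m) / 7 = 15.7800
Var(rm) = Σ(rm − r̄m)² / 7 = 17.0800
β = Cov / Var = 15.7800 / 17.0800 = 0.9239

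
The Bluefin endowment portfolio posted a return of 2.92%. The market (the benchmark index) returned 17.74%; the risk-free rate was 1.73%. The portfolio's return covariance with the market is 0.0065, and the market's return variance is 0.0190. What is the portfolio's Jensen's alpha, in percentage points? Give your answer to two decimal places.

β = Cov / Var = 0.0065 / 0.0190 = 0.3421
E[R] = Rf + β(Rm − Rf) = 1.73% + 0.3421 × (17.74% − 1.73%) = 7.2070%
α = Rp − E[R] = 2.92% − 7.2070% = -4.2870

-4.29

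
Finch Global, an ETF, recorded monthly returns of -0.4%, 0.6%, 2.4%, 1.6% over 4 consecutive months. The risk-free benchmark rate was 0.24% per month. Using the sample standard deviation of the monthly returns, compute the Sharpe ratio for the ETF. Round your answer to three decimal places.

0.667

r̄ = (-0.4 + 0.6 + 2.4 + 1.6) / 4 = 4.20 / 4 = 1.0500%
Σ(r − r̄)² = 4.4300; sample σ = √(4.4300/3) = 1.2152%
Sharpe = (r̄ − rf) / σ = (1.0500 − 0.24) / 1.2152 = 0.8100 / 1.2152 = 0.6666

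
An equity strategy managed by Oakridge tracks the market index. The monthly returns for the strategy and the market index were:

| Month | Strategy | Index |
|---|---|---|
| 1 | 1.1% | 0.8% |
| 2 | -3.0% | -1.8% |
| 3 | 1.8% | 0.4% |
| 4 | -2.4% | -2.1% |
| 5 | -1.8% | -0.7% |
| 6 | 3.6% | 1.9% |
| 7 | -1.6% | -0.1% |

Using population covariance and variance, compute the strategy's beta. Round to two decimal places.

1.62

r̄p = -0.3286%,  r̄m = -0.2286%
Cov = Σ(rp − r̄p)(rm − r̄m) / 7 = 2.8249
Var(rm) = Σ(rm − r̄m)² / 7 = 1.7420
β = Cov / Var = 2.8249 / 1.7420 = 1.6216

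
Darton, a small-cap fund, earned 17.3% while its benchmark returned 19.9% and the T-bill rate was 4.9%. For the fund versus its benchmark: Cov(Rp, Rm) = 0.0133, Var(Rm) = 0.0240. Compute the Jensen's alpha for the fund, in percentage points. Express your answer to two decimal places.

β = Cov / Var = 0.0133 / 0.0240 = 0.5542
E[R] = Rf + β(Rm − Rf) = 4.9% + 0.5542 × (19.9% − 4.9%) = 13.2130%
α = Rp − E[R] = 17.3% − 13.2130% = 4.0870

4.09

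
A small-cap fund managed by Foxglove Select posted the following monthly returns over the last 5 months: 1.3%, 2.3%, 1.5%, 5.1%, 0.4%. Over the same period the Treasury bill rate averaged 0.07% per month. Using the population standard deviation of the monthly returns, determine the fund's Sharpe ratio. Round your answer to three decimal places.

1.275

Mean return r̄ = 10.60 / 5 = 2.1200%
Population std dev = √[12.9280 / 5] = 1.6080%
Sharpe = (r̄ − rf) / σ = (2.1200 − 0.07) / 1.6080 = 2.0500 / 1.6080 = 1.2749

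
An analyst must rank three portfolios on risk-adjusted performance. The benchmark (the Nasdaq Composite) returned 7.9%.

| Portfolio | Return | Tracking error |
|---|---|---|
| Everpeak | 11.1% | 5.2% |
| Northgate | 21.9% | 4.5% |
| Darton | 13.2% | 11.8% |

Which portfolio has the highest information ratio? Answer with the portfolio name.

Everpeak: IR = (11.1% − 7.9%) / 5.2% = 0.615
Northgate: IR = (21.9% − 7.9%) / 4.5% = 3.111
Darton: IR = (13.2% − 7.9%) / 11.8% = 0.449
Highest: Northgate (3.111).

Northgate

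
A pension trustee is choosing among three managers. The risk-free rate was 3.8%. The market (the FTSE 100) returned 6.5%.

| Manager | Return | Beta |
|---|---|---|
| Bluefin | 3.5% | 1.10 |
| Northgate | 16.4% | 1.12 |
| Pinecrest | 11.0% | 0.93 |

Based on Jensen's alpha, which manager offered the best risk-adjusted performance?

Bluefin: α = 3.5% − [3.8% + 1.10 × (6.5% − 3.8%)] = -3.270
Northgate: α = 16.4% − [3.8% + 1.12 × (6.5% − 3.8%)] = 9.576
Pinecrest: α = 11.0% − [3.8% + 0.93 × (6.5% − 3.8%)] = 4.689
Highest: Northgate (9.576).

Northgate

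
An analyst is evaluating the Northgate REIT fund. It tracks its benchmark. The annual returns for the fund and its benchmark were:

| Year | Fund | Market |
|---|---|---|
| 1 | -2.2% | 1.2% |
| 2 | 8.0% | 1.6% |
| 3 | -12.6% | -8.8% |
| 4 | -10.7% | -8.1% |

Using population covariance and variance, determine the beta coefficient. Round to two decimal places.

1.50

r̄p = -4.3750%,  r̄m = -3.5250%
Cov = Σ(rp − r̄p)(rm − r̄m) / 4 = 36.5056
Var(rm) = Σ(rm − r̄m)² / 4 = 24.3369
β = Cov / Var = 36.5056 / 24.3369 = 1.5000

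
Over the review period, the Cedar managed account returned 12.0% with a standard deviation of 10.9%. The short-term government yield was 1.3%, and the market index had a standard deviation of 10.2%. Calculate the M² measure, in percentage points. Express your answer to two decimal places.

Sharpe = (Rp − Rf) / σp = (12.0% − 1.3%) / 10.9% = 0.9817
M² = Rf + Sharpe × σm = 1.3% + 0.9817 × 10.2% = 11.3133%

11.31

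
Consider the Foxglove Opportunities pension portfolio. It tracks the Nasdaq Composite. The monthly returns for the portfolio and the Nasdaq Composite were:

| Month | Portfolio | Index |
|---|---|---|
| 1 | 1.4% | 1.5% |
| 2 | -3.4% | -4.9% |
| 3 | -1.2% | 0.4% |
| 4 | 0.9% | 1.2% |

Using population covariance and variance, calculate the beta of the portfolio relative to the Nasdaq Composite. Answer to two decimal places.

0.68

r̄p = -0.5750%,  r̄m = -0.4500%
Cov = Σ(rp − r̄p)(rm − r̄m) / 4 = 4.5813
Var(rm) = Σ(rm − r̄m)² / 4 = 6.7625
β = Cov / Var = 4.5813 / 6.7625 = 0.6775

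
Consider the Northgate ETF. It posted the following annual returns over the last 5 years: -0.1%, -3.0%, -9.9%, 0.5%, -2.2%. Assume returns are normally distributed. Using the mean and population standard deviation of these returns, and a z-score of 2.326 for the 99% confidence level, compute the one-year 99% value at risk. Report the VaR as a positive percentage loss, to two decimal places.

r̄ = (-0.1 − 3 − 9.9 + 0.5 − 2.2) / 5 = -14.70 / 5 = -2.9400%
Σ(r − r̄)² = (-0.1 − (-2.9400))² + (-3 − (-2.9400))² + … = 68.8920
σ = √[68.8920 / 5] = 3.7119%
VaR = −(r̄ − z·σ) = −(-2.9400 − 2.326 × 3.7119) = −(-11.5739) = 11.5739%

11.57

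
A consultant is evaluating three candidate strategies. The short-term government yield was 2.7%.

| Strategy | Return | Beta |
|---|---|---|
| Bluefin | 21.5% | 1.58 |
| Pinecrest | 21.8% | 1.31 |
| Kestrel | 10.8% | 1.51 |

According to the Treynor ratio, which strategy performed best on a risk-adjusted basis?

Bluefin: Treynor = (21.5% − 2.7%) / 1.58 = 11.899
Pinecrest: Treynor = (21.8% − 2.7%) / 1.31 = 14.580
Kestrel: Treynor = (10.8% − 2.7%) / 1.51 = 5.364
Highest: Pinecrest (14.580).

Pinecrest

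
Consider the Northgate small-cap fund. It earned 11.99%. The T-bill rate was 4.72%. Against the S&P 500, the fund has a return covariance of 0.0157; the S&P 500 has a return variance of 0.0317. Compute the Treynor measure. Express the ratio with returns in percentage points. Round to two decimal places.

14.68

β = Cov / Var = 0.0157 / 0.0317 = 0.4953
Treynor = (Rp − Rf) / β = (11.99% − 4.72%) / 0.4953 = 7.27 / 0.4953 = 14.6780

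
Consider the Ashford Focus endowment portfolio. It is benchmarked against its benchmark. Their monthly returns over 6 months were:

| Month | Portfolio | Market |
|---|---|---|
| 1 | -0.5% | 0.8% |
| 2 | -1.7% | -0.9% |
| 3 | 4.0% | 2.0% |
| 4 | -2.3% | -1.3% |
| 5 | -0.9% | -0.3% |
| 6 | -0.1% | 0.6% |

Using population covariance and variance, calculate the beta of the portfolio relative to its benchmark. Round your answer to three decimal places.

1.684

r̄p = -0.2500%,  r̄m = 0.1500%
Cov = Σ(rp − r̄p)(rm − r̄m) / 6 = 2.0925
Var(rm) = Σ(rm − r̄m)² / 6 = 1.2425
β = Cov / Var = 2.0925 / 1.2425 = 1.6841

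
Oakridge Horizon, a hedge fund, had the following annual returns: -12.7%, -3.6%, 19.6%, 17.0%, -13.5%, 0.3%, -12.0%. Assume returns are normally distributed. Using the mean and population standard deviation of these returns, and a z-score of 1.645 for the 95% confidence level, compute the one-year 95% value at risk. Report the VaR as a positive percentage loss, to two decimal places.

Mean return μ = -4.90 / 7 = -0.7000%
Σ(r − μ)² = 1170.3200; population σ = √(1170.3200/7) = 12.9301%
VaR = −(μ − z·σ) = −(-0.7000 − 1.645 × 12.9301) = −(-21.9700) = 21.9700%

21.97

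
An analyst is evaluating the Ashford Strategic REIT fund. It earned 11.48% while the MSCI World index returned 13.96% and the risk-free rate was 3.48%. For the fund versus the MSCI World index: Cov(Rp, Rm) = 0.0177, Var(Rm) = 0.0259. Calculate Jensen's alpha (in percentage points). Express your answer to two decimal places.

β = Cov / Var = 0.0177 / 0.0259 = 0.6834
E[R] = Rf + β(Rm − Rf) = 3.48% + 0.6834 × (13.96% − 3.48%) = 10.6420%
α = Rp − E[R] = 11.48% − 10.6420% = 0.8380

0.84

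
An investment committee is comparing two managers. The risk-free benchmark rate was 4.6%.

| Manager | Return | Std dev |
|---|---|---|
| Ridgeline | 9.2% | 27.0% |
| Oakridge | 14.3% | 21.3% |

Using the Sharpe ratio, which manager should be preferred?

Ridgeline: Sharpe ratio = (9.2% − 4.6%) / 27.0% = 0.170
Oakridge: Sharpe ratio = (14.3% − 4.6%) / 21.3% = 0.455
Highest: Oakridge (0.455).

Oakridge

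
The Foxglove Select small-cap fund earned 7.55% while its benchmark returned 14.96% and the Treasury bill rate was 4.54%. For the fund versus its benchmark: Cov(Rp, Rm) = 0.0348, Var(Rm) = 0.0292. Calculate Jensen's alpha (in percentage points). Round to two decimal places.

β = Cov / Var = 0.0348 / 0.0292 = 1.1918
E[R] = Rf + β(Rm − Rf) = 4.54% + 1.1918 × (14.96% − 4.54%) = 16.9586%
α = Rp − E[R] = 7.55% − 16.9586% = -9.4086

-9.41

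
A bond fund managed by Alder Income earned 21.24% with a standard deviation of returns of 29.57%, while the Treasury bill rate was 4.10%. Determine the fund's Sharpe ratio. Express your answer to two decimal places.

0.58

Sharpe = (Rp − Rf) / σp = (21.24% − 4.10%) / 29.57% = 17.14% / 29.57% = 0.5796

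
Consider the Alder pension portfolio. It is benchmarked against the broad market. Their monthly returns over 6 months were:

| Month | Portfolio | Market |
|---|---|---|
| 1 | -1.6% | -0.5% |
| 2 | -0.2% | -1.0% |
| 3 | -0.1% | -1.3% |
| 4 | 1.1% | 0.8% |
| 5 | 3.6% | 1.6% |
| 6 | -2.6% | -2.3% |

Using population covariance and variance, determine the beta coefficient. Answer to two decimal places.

r̄p = 0.0333%,  r̄m = -0.4500%
Cov = Σ(rp − r̄p)(rm − r̄m) / 6 = 2.3067
Var(rm) = Σ(rm − r̄m)² / 6 = 1.7025
β = Cov / Var = 2.3067 / 1.7025 = 1.3549

1.35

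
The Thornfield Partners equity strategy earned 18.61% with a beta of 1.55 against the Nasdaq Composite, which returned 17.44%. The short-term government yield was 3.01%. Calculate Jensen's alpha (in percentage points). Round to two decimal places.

-6.77

CAPM expected return = Rf + β(Rm − Rf) = 3.01% + 1.55 × (17.44% − 3.01%) = 3.01 + 1.55 × 14.43 = 25.3765%
Jensen's α = Rp − E[R] = 18.61% − 25.3765% = -6.7665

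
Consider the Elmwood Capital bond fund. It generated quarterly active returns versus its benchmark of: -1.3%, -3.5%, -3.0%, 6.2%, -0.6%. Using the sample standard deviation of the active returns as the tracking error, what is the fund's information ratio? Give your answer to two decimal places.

-0.11

r̄ = (-1.3 − 3.5 − 3 + 6.2 − 0.6) / 5 = -0.4400%
Sample std dev = √[60.7720 / 4] = 3.8978%
IR = r̄ / tracking error = -0.4400 / 3.8978 = -0.1129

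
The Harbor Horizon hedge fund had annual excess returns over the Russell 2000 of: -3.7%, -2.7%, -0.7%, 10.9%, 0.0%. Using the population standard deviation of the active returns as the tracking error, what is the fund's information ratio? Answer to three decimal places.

r̄ = (-3.7 − 2.7 − 0.7 + 10.9 + 0) / 5 = 3.80 / 5 = 0.7600%
Σ(r − r̄)² = 137.3920; population σ = √(137.3920/5) = 5.2420%
IR = r̄ / tracking error = 0.7600 / 5.2420 = 0.1450

0.145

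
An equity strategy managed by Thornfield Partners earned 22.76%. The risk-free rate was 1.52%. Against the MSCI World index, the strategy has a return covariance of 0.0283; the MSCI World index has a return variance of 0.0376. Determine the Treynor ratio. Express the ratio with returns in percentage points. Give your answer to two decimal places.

28.22

β = Cov / Var = 0.0283 / 0.0376 = 0.7527
Treynor = (Rp − Rf) / β = (22.76% − 1.52%) / 0.7527 = 21.24 / 0.7527 = 28.2184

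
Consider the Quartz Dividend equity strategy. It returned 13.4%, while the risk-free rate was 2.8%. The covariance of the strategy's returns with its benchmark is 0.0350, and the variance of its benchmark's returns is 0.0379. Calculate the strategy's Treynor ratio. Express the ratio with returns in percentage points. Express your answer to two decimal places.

β = Cov / Var = 0.0350 / 0.0379 = 0.9235
Treynor = (Rp − Rf) / β = (13.4% − 2.8%) / 0.9235 = 10.60 / 0.9235 = 11.4781

11.48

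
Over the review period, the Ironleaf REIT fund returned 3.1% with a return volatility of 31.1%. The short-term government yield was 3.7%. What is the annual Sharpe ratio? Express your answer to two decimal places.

Sharpe = (Rp − Rf) / σp = (3.1% − 3.7%) / 31.1% = -0.60% / 31.1% = -0.0193

-0.02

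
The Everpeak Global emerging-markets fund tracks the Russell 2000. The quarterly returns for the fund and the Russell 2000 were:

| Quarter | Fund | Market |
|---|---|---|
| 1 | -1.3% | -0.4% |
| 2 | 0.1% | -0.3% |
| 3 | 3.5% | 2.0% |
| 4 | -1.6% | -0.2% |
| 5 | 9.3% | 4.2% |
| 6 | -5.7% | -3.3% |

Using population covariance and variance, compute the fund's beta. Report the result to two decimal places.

2.00

r̄p = 0.7167%,  r̄m = 0.3333%
Cov = Σ(rp − r̄p)(rm − r̄m) / 6 = 10.7078
Var(rm) = Σ(rm − r̄m)² / 6 = 5.3589
β = Cov / Var = 10.7078 / 5.3589 = 1.9981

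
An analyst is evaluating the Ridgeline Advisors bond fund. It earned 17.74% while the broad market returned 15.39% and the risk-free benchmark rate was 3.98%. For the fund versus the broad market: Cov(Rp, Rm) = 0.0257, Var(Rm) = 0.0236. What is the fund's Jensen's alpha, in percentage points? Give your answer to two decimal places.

β = Cov / Var = 0.0257 / 0.0236 = 1.0890
E[R] = Rf + β(Rm − Rf) = 3.98% + 1.0890 × (15.39% − 3.98%) = 16.4055%
α = Rp − E[R] = 17.74% − 16.4055% = 1.3345

1.33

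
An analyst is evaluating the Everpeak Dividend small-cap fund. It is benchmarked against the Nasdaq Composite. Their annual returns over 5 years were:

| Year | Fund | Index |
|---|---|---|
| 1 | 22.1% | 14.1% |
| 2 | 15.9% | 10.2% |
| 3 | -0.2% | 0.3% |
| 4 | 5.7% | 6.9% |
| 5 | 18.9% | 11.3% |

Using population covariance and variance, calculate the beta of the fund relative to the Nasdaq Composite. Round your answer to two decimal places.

r̄p = 12.4800%,  r̄m = 8.5600%
Cov = Σ(rp − r̄p)(rm − r̄m) / 5 = 38.4972
Var(rm) = Σ(rm − r̄m)² / 5 = 22.3744
β = Cov / Var = 38.4972 / 22.3744 = 1.7206

1.72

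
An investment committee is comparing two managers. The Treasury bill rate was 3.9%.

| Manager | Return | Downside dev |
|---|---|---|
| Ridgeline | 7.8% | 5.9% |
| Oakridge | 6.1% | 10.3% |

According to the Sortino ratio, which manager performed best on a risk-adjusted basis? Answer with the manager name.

Ridgeline: Sortino ratio = (7.8% − 3.9%) / 5.9% = 0.661
Oakridge: Sortino ratio = (6.1% − 3.9%) / 10.3% = 0.214
Highest: Ridgeline (0.661).

Ridgeline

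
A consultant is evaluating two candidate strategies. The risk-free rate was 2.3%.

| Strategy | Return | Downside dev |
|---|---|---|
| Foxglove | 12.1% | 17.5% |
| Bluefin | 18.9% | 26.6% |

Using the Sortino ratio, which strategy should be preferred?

Foxglove: Sortino ratio = (12.1% − 2.3%) / 17.5% = 0.560
Bluefin: Sortino ratio = (18.9% − 2.3%) / 26.6% = 0.624
Highest: Bluefin (0.624).

Bluefin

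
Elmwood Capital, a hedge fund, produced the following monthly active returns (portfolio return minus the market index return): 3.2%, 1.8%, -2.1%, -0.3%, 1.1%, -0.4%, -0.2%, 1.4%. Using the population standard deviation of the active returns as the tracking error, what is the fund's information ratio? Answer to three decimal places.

0.367

r̄ = (3.2 + 1.8 − 2.1 − 0.3 + 1.1 − 0.4 − 0.2 + 1.4) / 8 = 0.5625%
Population σ = √[Σ(r − r̄)² / 8] = √[18.8188 / 8] = √2.3524 = 1.5338%
IR = r̄ / tracking error = 0.5625 / 1.5338 = 0.3667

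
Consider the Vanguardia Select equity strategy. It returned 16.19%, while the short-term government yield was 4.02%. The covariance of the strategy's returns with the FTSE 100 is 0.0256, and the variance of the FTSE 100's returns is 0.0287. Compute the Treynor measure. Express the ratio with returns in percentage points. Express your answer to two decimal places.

β = Cov / Var = 0.0256 / 0.0287 = 0.8920
Treynor = (Rp − Rf) / β = (16.19% − 4.02%) / 0.8920 = 12.17 / 0.8920 = 13.6435

13.64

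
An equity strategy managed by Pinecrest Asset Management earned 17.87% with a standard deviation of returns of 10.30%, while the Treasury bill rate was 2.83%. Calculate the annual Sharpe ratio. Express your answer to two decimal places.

Sharpe = (Rp − Rf) / σp = (17.87% − 2.83%) / 10.30% = 15.04% / 10.30% = 1.4602

1.46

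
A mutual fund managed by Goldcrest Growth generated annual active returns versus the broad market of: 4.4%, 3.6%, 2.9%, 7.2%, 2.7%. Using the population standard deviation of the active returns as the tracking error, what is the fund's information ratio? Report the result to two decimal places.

Mean return r̄ = 20.80 / 5 = 4.1600%
Σ(r − r̄)² = (4.4 − 4.1600)² + (3.6 − 4.1600)² + (2.9 − 4.1600)² + … = 13.3320
σ = √[13.3320 / 5] = 1.6329%
IR = r̄ / tracking error = 4.1600 / 1.6329 = 2.5476

2.55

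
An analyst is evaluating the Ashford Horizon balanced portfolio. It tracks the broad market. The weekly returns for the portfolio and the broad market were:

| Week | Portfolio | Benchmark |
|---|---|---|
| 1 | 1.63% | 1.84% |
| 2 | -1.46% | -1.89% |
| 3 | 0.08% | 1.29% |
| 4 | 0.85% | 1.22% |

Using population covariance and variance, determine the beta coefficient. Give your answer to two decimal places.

0.72

r̄p = 0.2750%,  r̄m = 0.6150%
Cov = Σ(rp − r̄p)(rm − r̄m) / 4 = 1.5556
Var(rm) = Σ(rm − r̄m)² / 4 = 2.1493
β = Cov / Var = 1.5556 / 2.1493 = 0.7238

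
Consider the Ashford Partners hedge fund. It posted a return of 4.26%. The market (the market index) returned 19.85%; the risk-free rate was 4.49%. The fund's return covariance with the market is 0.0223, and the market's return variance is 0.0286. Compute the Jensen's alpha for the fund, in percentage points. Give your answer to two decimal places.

-12.21

β = Cov / Var = 0.0223 / 0.0286 = 0.7797
E[R] = Rf + β(Rm − Rf) = 4.49% + 0.7797 × (19.85% − 4.49%) = 16.4662%
α = Rp − E[R] = 4.26% − 16.4662% = -12.2062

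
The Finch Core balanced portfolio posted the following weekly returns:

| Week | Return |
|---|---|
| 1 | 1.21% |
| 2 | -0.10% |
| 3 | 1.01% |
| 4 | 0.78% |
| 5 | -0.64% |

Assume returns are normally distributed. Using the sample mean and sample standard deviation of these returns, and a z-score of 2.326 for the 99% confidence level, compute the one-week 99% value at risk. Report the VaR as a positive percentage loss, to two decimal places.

Mean return r̄ = 2.260 / 5 = 0.4520%
Sample σ = √[Σ(r − r̄)² / 4] = √[2.4907 / 4] = √0.6227 = 0.7891%
VaR = −(r̄ − z·σ) = −(0.4520 − 2.326 × 0.7891) = −(-1.3834) = 1.3834%

1.38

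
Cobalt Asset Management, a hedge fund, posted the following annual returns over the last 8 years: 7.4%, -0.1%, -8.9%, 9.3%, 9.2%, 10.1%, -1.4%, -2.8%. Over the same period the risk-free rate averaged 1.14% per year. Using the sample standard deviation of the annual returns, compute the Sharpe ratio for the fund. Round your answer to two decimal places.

Mean return r̄ = 22.80 / 8 = 2.8500%
Σ(r − r̄)² = (7.4 − 2.8500)² + (-0.1 − 2.8500)² + … = 351.9400
σ = √[351.9400 / 7] = 7.0906%
Sharpe = (r̄ − rf) / σ = (2.8500 − 1.14) / 7.0906 = 1.7100 / 7.0906 = 0.2412

0.24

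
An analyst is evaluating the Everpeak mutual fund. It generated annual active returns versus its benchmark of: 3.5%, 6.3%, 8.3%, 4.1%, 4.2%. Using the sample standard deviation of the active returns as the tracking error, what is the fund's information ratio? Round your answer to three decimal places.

2.649

μ = (3.5 + 6.3 + 8.3 + 4.1 + 4.2) / 5 = 5.2800%
Σ(r − μ)² = (3.5 − 5.2800)² + (6.3 − 5.2800)² + (8.3 − 5.2800)² + … = 15.8880
sample σ = √(15.8880 / 4) = √3.9720 = 1.9930%
IR = μ / tracking error = 5.2800 / 1.9930 = 2.6493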